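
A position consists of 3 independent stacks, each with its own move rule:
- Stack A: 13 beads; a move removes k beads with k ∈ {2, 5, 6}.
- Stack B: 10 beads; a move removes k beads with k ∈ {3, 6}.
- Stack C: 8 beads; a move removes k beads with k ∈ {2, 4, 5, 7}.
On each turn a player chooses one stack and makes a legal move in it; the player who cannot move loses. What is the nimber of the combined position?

For stack A, compute g(0), g(1), … with moves {2, 5, 6}:
k:     0  1  2  3  4  5  6  7  8  9 10 11 12 13
g(k):  0  0  1  1  0  2  1  3  0  2  1  0  0  1
So g(13) = 1.
Build the Grundy sequence for stack B with g(k) = mex{g(k−s) : s ∈ {3, 6}, s ≤ k}:
k:     0  1  2  3  4  5  6  7  8  9 10
g(k):  0  0  0  1  1  1  2  2  2  0  0
So g(10) = 0.
Build the Grundy sequence for stack C with g(k) = mex{g(k−s) : s ∈ {2, 4, 5, 7}, s ≤ k}:
k:     0  1  2  3  4  5  6  7  8
g(k):  0  0  1  1  2  2  3  3  4
So g(8) = 4.
By the Sprague-Grundy theorem, the Grundy value of a sum of independent games is the XOR of the component values.
Combined value = 1 ⊕ 0 ⊕ 4 = 5.

5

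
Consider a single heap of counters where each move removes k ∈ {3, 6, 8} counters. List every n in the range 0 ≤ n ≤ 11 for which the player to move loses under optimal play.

0, 1, 2, 11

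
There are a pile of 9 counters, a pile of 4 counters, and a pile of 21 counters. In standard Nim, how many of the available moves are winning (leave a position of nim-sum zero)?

Bitwise XOR of the heap sizes:
  01001  (9)
  00100  (4)
  10101  (21)
  -----
  11000  (24)
The overall nim-sum is X = 24. A pile of size p has a winning move iff p XOR X < p (reduce it to p XOR X).
  9: 9 XOR 24 = 17 ≥ 9 — no move.
  4: 4 XOR 24 = 28 ≥ 4 — no move.
  21: 21 XOR 24 = 13 < 21 — winning move (to 13).
That gives 1 winning move.

1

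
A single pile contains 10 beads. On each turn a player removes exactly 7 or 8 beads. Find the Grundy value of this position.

1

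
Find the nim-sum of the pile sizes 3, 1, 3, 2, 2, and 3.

2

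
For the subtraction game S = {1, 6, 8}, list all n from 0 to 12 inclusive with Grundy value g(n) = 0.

0, 2, 4, 7, 9, 11

Build the Grundy sequence with g(k) = mex{g(k−s) : s ∈ {1, 6, 8}, s ≤ k}:
g(0) = mex{} = 0
g(1) = mex{0} = 1
g(2) = mex{1} = 0
g(3) = mex{0} = 1
g(4) = mex{1} = 0
g(5) = mex{0} = 1
g(6) = mex{0,1} = 2
g(7) = mex{1,2} = 0
g(8) = mex{0} = 1
g(9) = mex{1} = 0
g(10) = mex{0} = 1
g(11) = mex{1} = 0
g(12) = mex{0,2} = 1
The P-positions (g = 0) in 0..12 are 0, 2, 4, 7, 9, 11.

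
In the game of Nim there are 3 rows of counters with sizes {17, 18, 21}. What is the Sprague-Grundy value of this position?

Write each in binary and XOR column by column:
  10001  (17)
  10010  (18)
  10101  (21)
  -----
  10110  (22)

22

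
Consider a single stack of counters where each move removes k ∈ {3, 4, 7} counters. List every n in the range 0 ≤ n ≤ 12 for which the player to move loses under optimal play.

Compute g(0), g(1), … for moves {3, 4, 7}:
g(0) = mex{} = 0
g(1) = mex{} = 0
g(2) = mex{} = 0
g(3) = mex{0} = 1
g(4) = mex{0} = 1
g(5) = mex{0} = 1
g(6) = mex{0,1} = 2
g(7) = mex{0,1} = 2
g(8) = mex{0,1} = 2
g(9) = mex{0,1,2} = 3
g(10) = mex{1,2} = 0
g(11) = mex{1,2} = 0
g(12) = mex{1,2,3} = 0
The P-positions (g = 0) in 0..12 are 0, 1, 2, 10, 11, 12.

0, 1, 2, 10, 11, 12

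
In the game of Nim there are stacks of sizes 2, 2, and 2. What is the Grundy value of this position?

2

Compute the nim-sum pairwise:
2 ⊕ 2 = 0
0 ⊕ 2 = 2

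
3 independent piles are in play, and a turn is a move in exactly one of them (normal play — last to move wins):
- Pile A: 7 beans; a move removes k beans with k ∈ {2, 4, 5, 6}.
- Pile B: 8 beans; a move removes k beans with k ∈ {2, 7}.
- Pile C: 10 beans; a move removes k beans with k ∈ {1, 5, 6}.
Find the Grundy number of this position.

3

For pile A, compute g(0), g(1), … with moves {2, 4, 5, 6}:
k:     0  1  2  3  4  5  6  7
g(k):  0  0  1  1  2  2  3  3
So g(7) = 3.
For pile B, compute g(0), g(1), … with moves {2, 7}:
k:     0  1  2  3  4  5  6  7  8
g(k):  0  0  1  1  0  0  1  1  2
So g(8) = 2.
For pile C, compute g(0), g(1), … with moves {1, 5, 6}:
g(0) = mex{} = 0
g(1) = mex{0} = 1
g(2) = mex{1} = 0
g(3) = mex{0} = 1
g(4) = mex{1} = 0
g(5) = mex{0} = 1
g(6) = mex{0,1} = 2
g(7) = mex{0,1,2} = 3
g(8) = mex{0,1,3} = 2
g(9) = mex{0,1,2} = 3
g(10) = mex{0,1,3} = 2
So g(10) = 2.
By the Sprague-Grundy theorem, the Grundy value of a sum of independent games is the XOR of the component values.
Combined value = 3 ⊕ 2 ⊕ 2 = 3.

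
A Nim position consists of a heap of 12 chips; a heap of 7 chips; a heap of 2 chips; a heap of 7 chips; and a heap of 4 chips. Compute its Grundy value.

Nim-sum: 12 ⊕ 7 ⊕ 2 ⊕ 7 ⊕ 4 = 10.

10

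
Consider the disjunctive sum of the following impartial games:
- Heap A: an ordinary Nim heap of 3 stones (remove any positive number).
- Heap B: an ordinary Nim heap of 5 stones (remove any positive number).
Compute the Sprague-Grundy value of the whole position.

6

Heap A is a plain Nim heap of size 3, so its Grundy value is 3.
Heap B is a plain Nim heap of size 5, so its Grundy value is 5.
By the Sprague-Grundy theorem, the Grundy value of a sum of independent games is the XOR of the component values.
Combined value = 3 XOR 5 = 6.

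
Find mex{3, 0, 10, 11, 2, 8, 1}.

The values 0, 1, 2, 3 are all present; 4 is the first non-negative integer missing from the set.

4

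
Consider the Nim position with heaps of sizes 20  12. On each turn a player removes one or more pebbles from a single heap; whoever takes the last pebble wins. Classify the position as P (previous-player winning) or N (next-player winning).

N-position

Compute the nim-sum pairwise:
20 XOR 12 = 24
The nim-sum is 24 ≠ 0, so this is an N-position: the player to move can win.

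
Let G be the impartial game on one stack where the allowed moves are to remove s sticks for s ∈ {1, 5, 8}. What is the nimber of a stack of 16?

1

Compute g(0), g(1), … for moves {1, 5, 8}:
k:     0  1  2  3  4  5  6  7  8  9 10 11 12 13 14 15 16
g(k):  0  1  0  1  0  1  0  1  2  3  2  3  2  0  1  0  1
So g(16) = 1.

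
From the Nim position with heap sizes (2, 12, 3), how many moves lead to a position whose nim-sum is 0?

1

Compute the nim-sum pairwise:
2 XOR 12 = 14
14 XOR 3 = 13
The overall nim-sum is X = 13. A heap of size p has a winning move iff p XOR X < p (reduce it to p XOR X).
  2: 2 XOR 13 = 15 ≥ 2 — no move.
  12: 12 XOR 13 = 1 < 12 — winning move (to 1).
  3: 3 XOR 13 = 14 ≥ 3 — no move.
That gives 1 winning move.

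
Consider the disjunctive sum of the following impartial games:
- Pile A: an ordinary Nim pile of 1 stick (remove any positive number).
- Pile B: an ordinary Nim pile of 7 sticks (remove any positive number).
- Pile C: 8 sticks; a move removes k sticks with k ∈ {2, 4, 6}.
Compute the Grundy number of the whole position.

6

Pile A is a plain Nim pile of size 1, so its Grundy value is 1.
Pile B is a plain Nim pile of size 7, so its Grundy value is 7.
Grundy values for pile C (subtraction set {2, 4, 6}):
g(0) = mex{} = 0
g(1) = mex{} = 0
g(2) = mex{0} = 1
g(3) = mex{0} = 1
g(4) = mex{0,1} = 2
g(5) = mex{0,1} = 2
g(6) = mex{0,1,2} = 3
g(7) = mex{0,1,2} = 3
g(8) = mex{1,2,3} = 0
So g(8) = 0.
By the Sprague-Grundy theorem, the Grundy value of a sum of independent games is the XOR of the component values.
Combined value = 1 ⊕ 7 ⊕ 0 = 6.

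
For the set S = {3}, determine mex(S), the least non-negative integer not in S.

0 is not in the set, so the mex is 0.

0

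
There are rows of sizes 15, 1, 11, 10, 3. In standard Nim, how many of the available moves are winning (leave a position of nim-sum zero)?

Bitwise XOR of the heap sizes:
  1111  (15)
  0001  (1)
  1011  (11)
  1010  (10)
  0011  (3)
  ----
  1100  (12)
The overall nim-sum is X = 12. A row of size p has a winning move iff p XOR X < p (reduce it to p XOR X).
  15: 15 XOR 12 = 3 < 15 — winning move (to 3).
  1: 1 XOR 12 = 13 ≥ 1 — no move.
  11: 11 XOR 12 = 7 < 11 — winning move (to 7).
  10: 10 XOR 12 = 6 < 10 — winning move (to 6).
  3: 3 XOR 12 = 15 ≥ 3 — no move.
That gives 3 winning moves.

3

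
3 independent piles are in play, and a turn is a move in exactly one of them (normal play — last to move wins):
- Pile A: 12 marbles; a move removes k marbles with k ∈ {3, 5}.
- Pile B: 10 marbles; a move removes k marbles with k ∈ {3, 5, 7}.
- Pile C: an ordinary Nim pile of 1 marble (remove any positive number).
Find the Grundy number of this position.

0

Build the Grundy sequence for pile A with g(k) = mex{g(k−s) : s ∈ {3, 5}, s ≤ k}:
k:     0  1  2  3  4  5  6  7  8  9 10 11 12
g(k):  0  0  0  1  1  1  2  2  0  0  0  1  1
So g(12) = 1.
Grundy values for pile B (subtraction set {3, 5, 7}):
g(0) = mex{} = 0
g(1) = mex{} = 0
g(2) = mex{} = 0
g(3) = mex{0} = 1
g(4) = mex{0} = 1
g(5) = mex{0} = 1
g(6) = mex{0,1} = 2
g(7) = mex{0,1} = 2
g(8) = mex{0,1} = 2
g(9) = mex{0,1,2} = 3
g(10) = mex{1,2} = 0
So g(10) = 0.
Pile C is a plain Nim pile of size 1, so its Grundy value is 1.
The value of a disjunctive sum is the nim-sum of the parts.
Combined value = 1 XOR 0 XOR 1 = 0.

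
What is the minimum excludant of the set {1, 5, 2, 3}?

0

0 is not in the set, so the mex is 0.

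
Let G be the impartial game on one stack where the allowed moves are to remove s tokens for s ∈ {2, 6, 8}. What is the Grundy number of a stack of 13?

2

Build the Grundy sequence with g(k) = mex{g(k−s) : s ∈ {2, 6, 8}, s ≤ k}:
g(0) = mex{} = 0
g(1) = mex{} = 0
g(2) = mex{0} = 1
g(3) = mex{0} = 1
g(4) = mex{1} = 0
g(5) = mex{1} = 0
g(6) = mex{0} = 1
g(7) = mex{0} = 1
g(8) = mex{0,1} = 2
g(9) = mex{0,1} = 2
g(10) = mex{0,1,2} = 3
g(11) = mex{0,1,2} = 3
g(12) = mex{0,1,3} = 2
g(13) = mex{0,1,3} = 2
So g(13) = 2.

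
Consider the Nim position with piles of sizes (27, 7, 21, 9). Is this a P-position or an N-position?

P-position

Nim-sum: 27 ⊕ 7 ⊕ 21 ⊕ 9 = 0.
The nim-sum is 0, so this is a P-position: the player to move is in a losing position under optimal play.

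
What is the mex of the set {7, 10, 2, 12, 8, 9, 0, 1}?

3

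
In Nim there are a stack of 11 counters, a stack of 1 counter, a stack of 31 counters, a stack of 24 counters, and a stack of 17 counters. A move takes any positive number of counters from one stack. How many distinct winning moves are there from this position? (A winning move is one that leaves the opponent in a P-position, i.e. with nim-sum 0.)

Nim-sum: 11 ⊕ 1 ⊕ 31 ⊕ 24 ⊕ 17 = 28.
The overall nim-sum is X = 28. A stack of size p has a winning move iff p XOR X < p (reduce it to p XOR X).
  11: 11 XOR 28 = 23 ≥ 11 — no move.
  1: 1 XOR 28 = 29 ≥ 1 — no move.
  31: 31 XOR 28 = 3 < 31 — winning move (to 3).
  24: 24 XOR 28 = 4 < 24 — winning move (to 4).
  17: 17 XOR 28 = 13 < 17 — winning move (to 13).
That gives 3 winning moves.

3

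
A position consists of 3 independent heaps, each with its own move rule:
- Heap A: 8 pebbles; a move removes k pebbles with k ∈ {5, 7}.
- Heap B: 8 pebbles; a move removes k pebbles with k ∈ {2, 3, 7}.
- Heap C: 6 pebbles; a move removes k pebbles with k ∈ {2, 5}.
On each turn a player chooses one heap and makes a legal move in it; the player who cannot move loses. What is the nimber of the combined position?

1

For heap A, compute g(0), g(1), … with moves {5, 7}:
k:     0  1  2  3  4  5  6  7  8
g(k):  0  0  0  0  0  1  1  1  1
So g(8) = 1.
For heap B, compute g(0), g(1), … with moves {2, 3, 7}:
g(0) = mex{} = 0
g(1) = mex{} = 0
g(2) = mex{0} = 1
g(3) = mex{0} = 1
g(4) = mex{0,1} = 2
g(5) = mex{1} = 0
g(6) = mex{1,2} = 0
g(7) = mex{0,2} = 1
g(8) = mex{0} = 1
So g(8) = 1.
Grundy values for heap C (subtraction set {2, 5}):
g(0) = mex{} = 0
g(1) = mex{} = 0
g(2) = mex{0} = 1
g(3) = mex{0} = 1
g(4) = mex{1} = 0
g(5) = mex{0,1} = 2
g(6) = mex{0} = 1
So g(6) = 1.
The value of a disjunctive sum is the nim-sum of the parts.
Combined value = 1 ⊕ 1 ⊕ 1 = 1.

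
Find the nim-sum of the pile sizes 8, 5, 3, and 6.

8

Compute the nim-sum pairwise:
8 ⊕ 5 = 13
13 ⊕ 3 = 14
14 ⊕ 6 = 8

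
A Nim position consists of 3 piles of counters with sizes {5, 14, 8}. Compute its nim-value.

3

In binary:
  0101  (5)
  1110  (14)
  1000  (8)
  ----
  0011  (3)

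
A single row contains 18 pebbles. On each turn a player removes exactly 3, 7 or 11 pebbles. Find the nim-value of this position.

1

Grundy values for subtraction set {3, 7, 11}:
k:     0  1  2  3  4  5  6  7  8  9 10 11 12 13 14 15 16 17 18
g(k):  0  0  0  1  1  1  0  2  2  1  0  3  2  1  0  0  0  1  1
So g(18) = 1.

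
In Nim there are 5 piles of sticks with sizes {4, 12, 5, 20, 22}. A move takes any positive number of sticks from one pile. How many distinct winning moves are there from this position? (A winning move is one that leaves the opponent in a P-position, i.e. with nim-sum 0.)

1

Compute the nim-sum pairwise:
4 ⊕ 12 = 8
8 ⊕ 5 = 13
13 ⊕ 20 = 25
25 ⊕ 22 = 15
The overall nim-sum is X = 15. A pile of size p has a winning move iff p XOR X < p (reduce it to p XOR X).
  4: 4 XOR 15 = 11 ≥ 4 — no move.
  12: 12 XOR 15 = 3 < 12 — winning move (to 3).
  5: 5 XOR 15 = 10 ≥ 5 — no move.
  20: 20 XOR 15 = 27 ≥ 20 — no move.
  22: 22 XOR 15 = 25 ≥ 22 — no move.
That gives 1 winning move.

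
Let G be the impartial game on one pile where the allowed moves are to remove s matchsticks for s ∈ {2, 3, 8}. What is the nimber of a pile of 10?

0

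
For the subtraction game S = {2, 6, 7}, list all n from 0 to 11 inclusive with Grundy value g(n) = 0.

0, 1, 4, 5, 9

Grundy values for subtraction set {2, 6, 7}:
g(0) = mex{} = 0
g(1) = mex{} = 0
g(2) = mex{0} = 1
g(3) = mex{0} = 1
g(4) = mex{1} = 0
g(5) = mex{1} = 0
g(6) = mex{0} = 1
g(7) = mex{0} = 1
g(8) = mex{0,1} = 2
g(9) = mex{1} = 0
g(10) = mex{0,1,2} = 3
g(11) = mex{0} = 1
The P-positions (g = 0) in 0..11 are 0, 1, 4, 5, 9.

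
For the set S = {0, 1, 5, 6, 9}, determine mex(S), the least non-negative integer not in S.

The values 0, 1 are all present; 2 is the first non-negative integer missing from the set.

2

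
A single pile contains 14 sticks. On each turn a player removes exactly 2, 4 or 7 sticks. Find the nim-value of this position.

1

Build the Grundy sequence with g(k) = mex{g(k−s) : s ∈ {2, 4, 7}, s ≤ k}:
k:     0  1  2  3  4  5  6  7  8  9 10 11 12 13 14
g(k):  0  0  1  1  2  2  0  3  1  0  2  1  0  2  1
So g(14) = 1.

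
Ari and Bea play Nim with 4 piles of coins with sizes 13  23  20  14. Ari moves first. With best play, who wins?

Bea wins

Compute the nim-sum pairwise:
13 XOR 23 = 26
26 XOR 20 = 14
14 XOR 14 = 0
The nim-sum is 0, so this is a P-position: the player to move is in a losing position under optimal play; Ari is about to move from it and so loses — Bea wins.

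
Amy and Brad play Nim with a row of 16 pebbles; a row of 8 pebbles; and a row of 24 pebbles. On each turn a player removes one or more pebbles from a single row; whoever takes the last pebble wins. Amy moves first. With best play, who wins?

Brad wins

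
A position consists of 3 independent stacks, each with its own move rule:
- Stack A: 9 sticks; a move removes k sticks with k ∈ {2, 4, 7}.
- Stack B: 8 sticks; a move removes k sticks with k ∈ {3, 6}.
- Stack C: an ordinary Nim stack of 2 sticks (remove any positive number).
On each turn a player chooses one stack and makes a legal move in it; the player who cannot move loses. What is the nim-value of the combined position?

0

For stack A, compute g(0), g(1), … with moves {2, 4, 7}:
k:     0  1  2  3  4  5  6  7  8  9
g(k):  0  0  1  1  2  2  0  3  1  0
So g(9) = 0.
Grundy values for stack B (subtraction set {3, 6}):
k:     0  1  2  3  4  5  6  7  8
g(k):  0  0  0  1  1  1  2  2  2
So g(8) = 2.
Stack C is a plain Nim stack of size 2, so its Grundy value is 2.
The value of a disjunctive sum is the nim-sum of the parts.
Combined value = 0 ⊕ 2 ⊕ 2 = 0.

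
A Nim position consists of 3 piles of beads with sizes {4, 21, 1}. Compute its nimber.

16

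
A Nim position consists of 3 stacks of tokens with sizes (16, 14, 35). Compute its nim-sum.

Nim-sum: 16 ⊕ 14 ⊕ 35 = 61.

61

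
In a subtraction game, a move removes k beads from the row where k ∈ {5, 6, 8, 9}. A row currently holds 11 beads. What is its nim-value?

Build the Grundy sequence with g(k) = mex{g(k−s) : s ∈ {5, 6, 8, 9}, s ≤ k}:
k:     0  1  2  3  4  5  6  7  8  9 10 11
g(k):  0  0  0  0  0  1  1  1  1  1  2  2
So g(11) = 2.

2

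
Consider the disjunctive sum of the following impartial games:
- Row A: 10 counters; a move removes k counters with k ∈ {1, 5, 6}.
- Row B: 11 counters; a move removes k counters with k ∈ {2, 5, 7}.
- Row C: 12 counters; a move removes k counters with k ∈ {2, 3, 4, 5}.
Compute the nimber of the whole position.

3

For row A, compute g(0), g(1), … with moves {1, 5, 6}:
g(0) = mex{} = 0
g(1) = mex{0} = 1
g(2) = mex{1} = 0
g(3) = mex{0} = 1
g(4) = mex{1} = 0
g(5) = mex{0} = 1
g(6) = mex{0,1} = 2
g(7) = mex{0,1,2} = 3
g(8) = mex{0,1,3} = 2
g(9) = mex{0,1,2} = 3
g(10) = mex{0,1,3} = 2
So g(10) = 2.
Build the Grundy sequence for row B with g(k) = mex{g(k−s) : s ∈ {2, 5, 7}, s ≤ k}:
k:     0  1  2  3  4  5  6  7  8  9 10 11
g(k):  0  0  1  1  0  2  1  3  2  2  0  3
So g(11) = 3.
For row C, compute g(0), g(1), … with moves {2, 3, 4, 5}:
k:     0  1  2  3  4  5  6  7  8  9 10 11 12
g(k):  0  0  1  1  2  2  3  0  0  1  1  2  2
So g(12) = 2.
By the Sprague-Grundy theorem, the Grundy value of a sum of independent games is the XOR of the component values.
Combined value = 2 XOR 3 XOR 2 = 3.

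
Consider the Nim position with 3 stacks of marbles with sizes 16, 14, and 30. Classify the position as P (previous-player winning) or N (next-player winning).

Nim-sum: 16 XOR 14 XOR 30 = 0.
The nim-sum is 0, so this is a P-position: the player to move is in a losing position under optimal play.

P-position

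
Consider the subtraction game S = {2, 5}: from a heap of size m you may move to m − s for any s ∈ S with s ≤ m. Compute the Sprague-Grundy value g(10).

Build the Grundy sequence with g(k) = mex{g(k−s) : s ∈ {2, 5}, s ≤ k}:
k:     0  1  2  3  4  5  6  7  8  9 10
g(k):  0  0  1  1  0  2  1  0  0  1  1
So g(10) = 1.

1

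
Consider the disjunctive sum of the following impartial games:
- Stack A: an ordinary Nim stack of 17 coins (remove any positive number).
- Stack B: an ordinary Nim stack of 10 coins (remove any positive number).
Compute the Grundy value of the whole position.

27

Stack A is a plain Nim stack of size 17, so its Grundy value is 17.
Stack B is a plain Nim stack of size 10, so its Grundy value is 10.
The value of a disjunctive sum is the nim-sum of the parts.
Combined value = 17 XOR 10 = 27.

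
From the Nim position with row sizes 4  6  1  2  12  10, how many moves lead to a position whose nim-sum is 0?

3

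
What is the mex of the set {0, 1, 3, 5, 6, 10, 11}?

The values 0, 1 are all present; 2 is the first non-negative integer missing from the set.

2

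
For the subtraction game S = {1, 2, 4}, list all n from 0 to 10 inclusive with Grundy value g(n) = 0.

Grundy values for subtraction set {1, 2, 4}:
k:     0  1  2  3  4  5  6  7  8  9 10
g(k):  0  1  2  0  1  2  0  1  2  0  1
The P-positions (g = 0) in 0..10 are 0, 3, 6, 9.

0, 3, 6, 9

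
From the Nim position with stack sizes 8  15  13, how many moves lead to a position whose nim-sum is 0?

In binary:
  1000  (8)
  1111  (15)
  1101  (13)
  ----
  1010  (10)
The overall nim-sum is X = 10. A stack of size p has a winning move iff p XOR X < p (reduce it to p XOR X).
  8: 8 XOR 10 = 2 < 8 — winning move (to 2).
  15: 15 XOR 10 = 5 < 15 — winning move (to 5).
  13: 13 XOR 10 = 7 < 13 — winning move (to 7).
That gives 3 winning moves.

3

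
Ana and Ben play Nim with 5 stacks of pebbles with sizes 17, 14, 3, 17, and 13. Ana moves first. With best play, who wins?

Write each in binary and XOR column by column:
  10001  (17)
  01110  (14)
  00011  (3)
  10001  (17)
  01101  (13)
  -----
  00000  (0)
The nim-sum is 0, so this is a P-position: the player to move is in a losing position under optimal play; Ana is about to move from it and so loses — Ben wins.

Ben wins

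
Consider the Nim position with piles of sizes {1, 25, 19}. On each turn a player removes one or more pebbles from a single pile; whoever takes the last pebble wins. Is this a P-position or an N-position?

N-position

Nim-sum: 1 ^ 25 ^ 19 = 11.
The nim-sum is 11 ≠ 0, so this is an N-position: the player to move can win.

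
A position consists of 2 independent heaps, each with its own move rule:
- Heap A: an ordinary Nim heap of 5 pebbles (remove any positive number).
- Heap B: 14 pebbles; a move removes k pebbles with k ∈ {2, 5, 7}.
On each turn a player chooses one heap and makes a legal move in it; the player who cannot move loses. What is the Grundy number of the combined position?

5

Heap A is a plain Nim heap of size 5, so its Grundy value is 5.
Build the Grundy sequence for heap B with g(k) = mex{g(k−s) : s ∈ {2, 5, 7}, s ≤ k}:
g(0) = mex{} = 0
g(1) = mex{} = 0
g(2) = mex{0} = 1
g(3) = mex{0} = 1
g(4) = mex{1} = 0
g(5) = mex{0,1} = 2
g(6) = mex{0} = 1
g(7) = mex{0,1,2} = 3
g(8) = mex{0,1} = 2
g(9) = mex{0,1,3} = 2
g(10) = mex{1,2} = 0
g(11) = mex{0,1,2} = 3
g(12) = mex{0,2,3} = 1
g(13) = mex{1,2,3} = 0
g(14) = mex{1,2,3} = 0
So g(14) = 0.
By the Sprague-Grundy theorem, the Grundy value of a sum of independent games is the XOR of the component values.
Combined value = 5 ⊕ 0 = 5.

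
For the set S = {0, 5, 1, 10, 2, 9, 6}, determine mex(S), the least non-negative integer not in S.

The values 0, 1, 2 are all present; 3 is the first non-negative integer missing from the set.

3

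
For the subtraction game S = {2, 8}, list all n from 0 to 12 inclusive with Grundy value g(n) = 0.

0, 1, 4, 5, 10, 11

Compute g(0), g(1), … for moves {2, 8}:
g(0) = mex{} = 0
g(1) = mex{} = 0
g(2) = mex{0} = 1
g(3) = mex{0} = 1
g(4) = mex{1} = 0
g(5) = mex{1} = 0
g(6) = mex{0} = 1
g(7) = mex{0} = 1
g(8) = mex{0,1} = 2
g(9) = mex{0,1} = 2
g(10) = mex{1,2} = 0
g(11) = mex{1,2} = 0
g(12) = mex{0} = 1
The P-positions (g = 0) in 0..12 are 0, 1, 4, 5, 10, 11.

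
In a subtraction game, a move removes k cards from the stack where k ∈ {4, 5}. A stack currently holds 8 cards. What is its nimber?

2

Grundy values for subtraction set {4, 5}:
k:     0  1  2  3  4  5  6  7  8
g(k):  0  0  0  0  1  1  1  1  2
So g(8) = 2.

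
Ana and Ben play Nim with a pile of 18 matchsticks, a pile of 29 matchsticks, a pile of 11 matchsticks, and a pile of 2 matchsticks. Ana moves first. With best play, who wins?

Ana wins

Bitwise XOR of the heap sizes:
  10010  (18)
  11101  (29)
  01011  (11)
  00010  (2)
  -----
  00110  (6)
The nim-sum is 6 ≠ 0, so this is an N-position: the player to move can win; Ana has a winning move.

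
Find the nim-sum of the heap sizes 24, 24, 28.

28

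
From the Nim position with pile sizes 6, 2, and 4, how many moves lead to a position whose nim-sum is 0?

In binary:
  110  (6)
  010  (2)
  100  (4)
  ---
  000  (0)
The nim-sum is already 0, so every move leaves a nonzero nim-sum — there are no winning moves.

0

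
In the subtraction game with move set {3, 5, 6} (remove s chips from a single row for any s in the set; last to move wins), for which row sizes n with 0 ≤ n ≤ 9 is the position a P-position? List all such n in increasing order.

Compute g(0), g(1), … for moves {3, 5, 6}:
k:     0  1  2  3  4  5  6  7  8  9
g(k):  0  0  0  1  1  1  2  2  2  0
The P-positions (g = 0) in 0..9 are 0, 1, 2, 9.

0, 1, 2, 9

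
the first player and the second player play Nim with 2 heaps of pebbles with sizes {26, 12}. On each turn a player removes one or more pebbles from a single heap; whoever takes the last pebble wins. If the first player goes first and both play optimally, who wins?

Nim-sum: 26 ^ 12 = 22.
The nim-sum is 22 ≠ 0, so this is an N-position: the player to move can win; the first player has a winning move.

the first player wins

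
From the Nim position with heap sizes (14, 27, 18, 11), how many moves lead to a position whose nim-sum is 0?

3

Nim-sum: 14 ^ 27 ^ 18 ^ 11 = 12.
The overall nim-sum is X = 12. A heap of size p has a winning move iff p XOR X < p (reduce it to p XOR X).
  14: 14 XOR 12 = 2 < 14 — winning move (to 2).
  27: 27 XOR 12 = 23 < 27 — winning move (to 23).
  18: 18 XOR 12 = 30 ≥ 18 — no move.
  11: 11 XOR 12 = 7 < 11 — winning move (to 7).
That gives 3 winning moves.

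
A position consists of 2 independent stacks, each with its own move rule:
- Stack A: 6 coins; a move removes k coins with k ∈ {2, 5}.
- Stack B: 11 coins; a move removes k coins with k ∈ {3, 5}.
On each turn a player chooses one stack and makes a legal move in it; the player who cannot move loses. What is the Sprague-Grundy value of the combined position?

0

Grundy values for stack A (subtraction set {2, 5}):
k:     0  1  2  3  4  5  6
g(k):  0  0  1  1  0  2  1
So g(6) = 1.
Build the Grundy sequence for stack B with g(k) = mex{g(k−s) : s ∈ {3, 5}, s ≤ k}:
k:     0  1  2  3  4  5  6  7  8  9 10 11
g(k):  0  0  0  1  1  1  2  2  0  0  0  1
So g(11) = 1.
The value of a disjunctive sum is the nim-sum of the parts.
Combined value = 1 ⊕ 1 = 0.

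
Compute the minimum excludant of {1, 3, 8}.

0

0 is not in the set, so the mex is 0.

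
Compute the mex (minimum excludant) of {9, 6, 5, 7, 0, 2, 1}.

3

The values 0, 1, 2 are all present; 3 is the first non-negative integer missing from the set.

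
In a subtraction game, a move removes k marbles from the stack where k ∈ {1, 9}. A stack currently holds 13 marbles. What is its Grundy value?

1

Build the Grundy sequence with g(k) = mex{g(k−s) : s ∈ {1, 9}, s ≤ k}:
g(0) = mex{} = 0
g(1) = mex{0} = 1
g(2) = mex{1} = 0
g(3) = mex{0} = 1
g(4) = mex{1} = 0
g(5) = mex{0} = 1
g(6) = mex{1} = 0
g(7) = mex{0} = 1
g(8) = mex{1} = 0
g(9) = mex{0} = 1
g(10) = mex{1} = 0
g(11) = mex{0} = 1
g(12) = mex{1} = 0
g(13) = mex{0} = 1
So g(13) = 1.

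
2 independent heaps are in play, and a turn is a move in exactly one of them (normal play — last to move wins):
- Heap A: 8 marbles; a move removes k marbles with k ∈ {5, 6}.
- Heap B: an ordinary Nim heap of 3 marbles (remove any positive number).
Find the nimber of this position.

2

Grundy values for heap A (subtraction set {5, 6}):
g(0) = mex{} = 0
g(1) = mex{} = 0
g(2) = mex{} = 0
g(3) = mex{} = 0
g(4) = mex{} = 0
g(5) = mex{0} = 1
g(6) = mex{0} = 1
g(7) = mex{0} = 1
g(8) = mex{0} = 1
So g(8) = 1.
Heap B is a plain Nim heap of size 3, so its Grundy value is 3.
The value of a disjunctive sum is the nim-sum of the parts.
Combined value = 1 XOR 3 = 2.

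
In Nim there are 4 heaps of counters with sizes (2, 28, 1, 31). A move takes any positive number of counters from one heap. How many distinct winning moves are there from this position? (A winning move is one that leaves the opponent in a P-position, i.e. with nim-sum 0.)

0

In binary:
  00010  (2)
  11100  (28)
  00001  (1)
  11111  (31)
  -----
  00000  (0)
The nim-sum is already 0, so every move leaves a nonzero nim-sum — there are no winning moves.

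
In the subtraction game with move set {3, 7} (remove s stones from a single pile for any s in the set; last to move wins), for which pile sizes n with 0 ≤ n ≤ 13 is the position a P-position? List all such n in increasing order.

0, 1, 2, 6, 10, 11, 12

Grundy values for subtraction set {3, 7}:
g(0) = mex{} = 0
g(1) = mex{} = 0
g(2) = mex{} = 0
g(3) = mex{0} = 1
g(4) = mex{0} = 1
g(5) = mex{0} = 1
g(6) = mex{1} = 0
g(7) = mex{0,1} = 2
g(8) = mex{0,1} = 2
g(9) = mex{0} = 1
g(10) = mex{1,2} = 0
g(11) = mex{1,2} = 0
g(12) = mex{1} = 0
g(13) = mex{0} = 1
The P-positions (g = 0) in 0..13 are 0, 1, 2, 6, 10, 11, 12.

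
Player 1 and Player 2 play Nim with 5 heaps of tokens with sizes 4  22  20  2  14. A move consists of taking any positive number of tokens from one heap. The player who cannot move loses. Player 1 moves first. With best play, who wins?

Nim-sum: 4 ⊕ 22 ⊕ 20 ⊕ 2 ⊕ 14 = 10.
The nim-sum is 10 ≠ 0, so this is an N-position: the player to move can win; Player 1 has a winning move.

Player 1 wins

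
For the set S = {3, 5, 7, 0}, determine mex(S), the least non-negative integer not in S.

1

0 is in the set but 1 is not, so the mex is 1.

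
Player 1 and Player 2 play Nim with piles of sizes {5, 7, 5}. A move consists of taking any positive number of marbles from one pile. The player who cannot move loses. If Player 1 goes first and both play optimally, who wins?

Compute the nim-sum pairwise:
5 XOR 7 = 2
2 XOR 5 = 7
The nim-sum is 7 ≠ 0, so this is an N-position: the player to move can win; Player 1 has a winning move.

Player 1 wins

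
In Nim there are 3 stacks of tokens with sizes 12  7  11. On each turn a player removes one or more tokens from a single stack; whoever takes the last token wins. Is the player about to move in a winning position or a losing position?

Losing position

In binary:
  1100  (12)
  0111  (7)
  1011  (11)
  ----
  0000  (0)
The nim-sum is 0, so this is a P-position: the player to move is in a losing position under optimal play.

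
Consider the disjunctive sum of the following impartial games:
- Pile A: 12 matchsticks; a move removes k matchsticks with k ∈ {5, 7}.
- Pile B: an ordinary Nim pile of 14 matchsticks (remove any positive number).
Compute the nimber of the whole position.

14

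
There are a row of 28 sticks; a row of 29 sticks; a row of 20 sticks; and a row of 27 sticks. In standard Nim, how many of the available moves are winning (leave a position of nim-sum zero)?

Compute the nim-sum pairwise:
28 ^ 29 = 1
1 ^ 20 = 21
21 ^ 27 = 14
The overall nim-sum is X = 14. A row of size p has a winning move iff p XOR X < p (reduce it to p XOR X).
  28: 28 XOR 14 = 18 < 28 — winning move (to 18).
  29: 29 XOR 14 = 19 < 29 — winning move (to 19).
  20: 20 XOR 14 = 26 ≥ 20 — no move.
  27: 27 XOR 14 = 21 < 27 — winning move (to 21).
That gives 3 winning moves.

3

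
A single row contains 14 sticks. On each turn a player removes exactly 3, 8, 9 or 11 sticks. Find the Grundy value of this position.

Compute g(0), g(1), … for moves {3, 8, 9, 11}:
g(0) = mex{} = 0
g(1) = mex{} = 0
g(2) = mex{} = 0
g(3) = mex{0} = 1
g(4) = mex{0} = 1
g(5) = mex{0} = 1
g(6) = mex{1} = 0
g(7) = mex{1} = 0
g(8) = mex{0,1} = 2
g(9) = mex{0} = 1
g(10) = mex{0} = 1
g(11) = mex{0,1,2} = 3
g(12) = mex{0,1} = 2
g(13) = mex{0,1} = 2
g(14) = mex{0,1,3} = 2
So g(14) = 2.

2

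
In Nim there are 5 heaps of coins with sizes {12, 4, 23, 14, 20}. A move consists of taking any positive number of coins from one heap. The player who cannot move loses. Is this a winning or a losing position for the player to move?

Compute the nim-sum pairwise:
12 ⊕ 4 = 8
8 ⊕ 23 = 31
31 ⊕ 14 = 17
17 ⊕ 20 = 5
The nim-sum is 5 ≠ 0, so this is an N-position: the player to move can win.

Winning position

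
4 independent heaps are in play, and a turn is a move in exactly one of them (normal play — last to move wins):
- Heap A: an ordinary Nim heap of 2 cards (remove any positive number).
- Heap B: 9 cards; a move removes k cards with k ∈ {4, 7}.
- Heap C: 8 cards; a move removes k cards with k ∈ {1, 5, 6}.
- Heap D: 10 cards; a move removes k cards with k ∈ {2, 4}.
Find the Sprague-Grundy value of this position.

Heap A is a plain Nim heap of size 2, so its Grundy value is 2.
Grundy values for heap B (subtraction set {4, 7}):
g(0) = mex{} = 0
g(1) = mex{} = 0
g(2) = mex{} = 0
g(3) = mex{} = 0
g(4) = mex{0} = 1
g(5) = mex{0} = 1
g(6) = mex{0} = 1
g(7) = mex{0} = 1
g(8) = mex{0,1} = 2
g(9) = mex{0,1} = 2
So g(9) = 2.
Grundy values for heap C (subtraction set {1, 5, 6}):
k:     0  1  2  3  4  5  6  7  8
g(k):  0  1  0  1  0  1  2  3  2
So g(8) = 2.
Grundy values for heap D (subtraction set {2, 4}):
k:     0  1  2  3  4  5  6  7  8  9 10
g(k):  0  0  1  1  2  2  0  0  1  1  2
So g(10) = 2.
The value of a disjunctive sum is the nim-sum of the parts.
Combined value = 2 ⊕ 2 ⊕ 2 ⊕ 2 = 0.

0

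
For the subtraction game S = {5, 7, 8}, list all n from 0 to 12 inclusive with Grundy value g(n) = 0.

0, 1, 2, 3, 4

Build the Grundy sequence with g(k) = mex{g(k−s) : s ∈ {5, 7, 8}, s ≤ k}:
g(0) = mex{} = 0
g(1) = mex{} = 0
g(2) = mex{} = 0
g(3) = mex{} = 0
g(4) = mex{} = 0
g(5) = mex{0} = 1
g(6) = mex{0} = 1
g(7) = mex{0} = 1
g(8) = mex{0} = 1
g(9) = mex{0} = 1
g(10) = mex{0,1} = 2
g(11) = mex{0,1} = 2
g(12) = mex{0,1} = 2
The P-positions (g = 0) in 0..12 are 0, 1, 2, 3, 4.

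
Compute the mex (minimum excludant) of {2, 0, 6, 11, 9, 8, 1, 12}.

3

The values 0, 1, 2 are all present; 3 is the first non-negative integer missing from the set.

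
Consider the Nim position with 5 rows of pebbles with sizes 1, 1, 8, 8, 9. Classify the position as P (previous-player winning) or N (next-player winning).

Compute the nim-sum pairwise:
1 XOR 1 = 0
0 XOR 8 = 8
8 XOR 8 = 0
0 XOR 9 = 9
The nim-sum is 9 ≠ 0, so this is an N-position: the player to move can win.

N-position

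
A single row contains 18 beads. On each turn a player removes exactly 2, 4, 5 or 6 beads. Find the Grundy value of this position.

1

Build the Grundy sequence with g(k) = mex{g(k−s) : s ∈ {2, 4, 5, 6}, s ≤ k}:
k:     0  1  2  3  4  5  6  7  8  9 10 11 12 13 14 15 16 17 18
g(k):  0  0  1  1  2  2  3  3  0  0  1  1  2  2  3  3  0  0  1
So g(18) = 1.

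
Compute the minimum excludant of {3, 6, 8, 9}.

0 is not in the set, so the mex is 0.

0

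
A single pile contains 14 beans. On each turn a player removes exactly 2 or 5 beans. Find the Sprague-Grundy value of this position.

0

Compute g(0), g(1), … for moves {2, 5}:
g(0) = mex{} = 0
g(1) = mex{} = 0
g(2) = mex{0} = 1
g(3) = mex{0} = 1
g(4) = mex{1} = 0
g(5) = mex{0,1} = 2
g(6) = mex{0} = 1
g(7) = mex{1,2} = 0
g(8) = mex{1} = 0
g(9) = mex{0} = 1
g(10) = mex{0,2} = 1
g(11) = mex{1} = 0
g(12) = mex{0,1} = 2
g(13) = mex{0} = 1
g(14) = mex{1,2} = 0
So g(14) = 0.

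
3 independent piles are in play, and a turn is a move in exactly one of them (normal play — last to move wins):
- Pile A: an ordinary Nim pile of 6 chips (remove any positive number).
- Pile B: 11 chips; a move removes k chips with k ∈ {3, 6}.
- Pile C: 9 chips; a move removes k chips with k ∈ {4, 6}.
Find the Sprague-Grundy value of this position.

4

Pile A is a plain Nim pile of size 6, so its Grundy value is 6.
Build the Grundy sequence for pile B with g(k) = mex{g(k−s) : s ∈ {3, 6}, s ≤ k}:
g(0) = mex{} = 0
g(1) = mex{} = 0
g(2) = mex{} = 0
g(3) = mex{0} = 1
g(4) = mex{0} = 1
g(5) = mex{0} = 1
g(6) = mex{0,1} = 2
g(7) = mex{0,1} = 2
g(8) = mex{0,1} = 2
g(9) = mex{1,2} = 0
g(10) = mex{1,2} = 0
g(11) = mex{1,2} = 0
So g(11) = 0.
Grundy values for pile C (subtraction set {4, 6}):
g(0) = mex{} = 0
g(1) = mex{} = 0
g(2) = mex{} = 0
g(3) = mex{} = 0
g(4) = mex{0} = 1
g(5) = mex{0} = 1
g(6) = mex{0} = 1
g(7) = mex{0} = 1
g(8) = mex{0,1} = 2
g(9) = mex{0,1} = 2
So g(9) = 2.
By the Sprague-Grundy theorem, the Grundy value of a sum of independent games is the XOR of the component values.
Combined value = 6 XOR 0 XOR 2 = 4.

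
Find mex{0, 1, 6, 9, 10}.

The values 0, 1 are all present; 2 is the first non-negative integer missing from the set.

2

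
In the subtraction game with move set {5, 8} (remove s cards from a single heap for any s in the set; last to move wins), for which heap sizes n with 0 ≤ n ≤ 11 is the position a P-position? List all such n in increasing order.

Compute g(0), g(1), … for moves {5, 8}:
g(0) = mex{} = 0
g(1) = mex{} = 0
g(2) = mex{} = 0
g(3) = mex{} = 0
g(4) = mex{} = 0
g(5) = mex{0} = 1
g(6) = mex{0} = 1
g(7) = mex{0} = 1
g(8) = mex{0} = 1
g(9) = mex{0} = 1
g(10) = mex{0,1} = 2
g(11) = mex{0,1} = 2
The P-positions (g = 0) in 0..11 are 0, 1, 2, 3, 4.

0, 1, 2, 3, 4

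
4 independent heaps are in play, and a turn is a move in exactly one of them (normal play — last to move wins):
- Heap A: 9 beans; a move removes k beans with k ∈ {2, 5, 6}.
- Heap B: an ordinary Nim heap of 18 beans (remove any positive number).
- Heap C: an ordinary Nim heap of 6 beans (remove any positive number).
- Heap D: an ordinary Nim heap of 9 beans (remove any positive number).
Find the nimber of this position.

31

For heap A, compute g(0), g(1), … with moves {2, 5, 6}:
k:     0  1  2  3  4  5  6  7  8  9
g(k):  0  0  1  1  0  2  1  3  0  2
So g(9) = 2.
Heap B is a plain Nim heap of size 18, so its Grundy value is 18.
Heap C is a plain Nim heap of size 6, so its Grundy value is 6.
Heap D is a plain Nim heap of size 9, so its Grundy value is 9.
The value of a disjunctive sum is the nim-sum of the parts.
Combined value = 2 XOR 18 XOR 6 XOR 9 = 31.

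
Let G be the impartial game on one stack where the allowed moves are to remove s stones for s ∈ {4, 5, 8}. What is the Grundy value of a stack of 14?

Grundy values for subtraction set {4, 5, 8}:
g(0) = mex{} = 0
g(1) = mex{} = 0
g(2) = mex{} = 0
g(3) = mex{} = 0
g(4) = mex{0} = 1
g(5) = mex{0} = 1
g(6) = mex{0} = 1
g(7) = mex{0} = 1
g(8) = mex{0,1} = 2
g(9) = mex{0,1} = 2
g(10) = mex{0,1} = 2
g(11) = mex{0,1} = 2
g(12) = mex{1,2} = 0
g(13) = mex{1,2} = 0
g(14) = mex{1,2} = 0
So g(14) = 0.

0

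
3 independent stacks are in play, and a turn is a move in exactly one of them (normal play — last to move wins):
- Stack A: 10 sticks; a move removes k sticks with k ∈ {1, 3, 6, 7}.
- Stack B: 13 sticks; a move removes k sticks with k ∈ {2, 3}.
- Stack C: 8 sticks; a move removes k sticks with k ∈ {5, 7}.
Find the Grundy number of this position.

For stack A, compute g(0), g(1), … with moves {1, 3, 6, 7}:
g(0) = mex{} = 0
g(1) = mex{0} = 1
g(2) = mex{1} = 0
g(3) = mex{0} = 1
g(4) = mex{1} = 0
g(5) = mex{0} = 1
g(6) = mex{0,1} = 2
g(7) = mex{0,1,2} = 3
g(8) = mex{0,1,3} = 2
g(9) = mex{0,1,2} = 3
g(10) = mex{0,1,3} = 2
So g(10) = 2.
Build the Grundy sequence for stack B with g(k) = mex{g(k−s) : s ∈ {2, 3}, s ≤ k}:
k:     0  1  2  3  4  5  6  7  8  9 10 11 12 13
g(k):  0  0  1  1  2  0  0  1  1  2  0  0  1  1
So g(13) = 1.
For stack C, compute g(0), g(1), … with moves {5, 7}:
k:     0  1  2  3  4  5  6  7  8
g(k):  0  0  0  0  0  1  1  1  1
So g(8) = 1.
The value of a disjunctive sum is the nim-sum of the parts.
Combined value = 2 ⊕ 1 ⊕ 1 = 2.

2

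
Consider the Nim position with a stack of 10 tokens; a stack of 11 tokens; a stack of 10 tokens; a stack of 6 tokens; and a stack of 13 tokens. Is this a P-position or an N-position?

Write each in binary and XOR column by column:
  1010  (10)
  1011  (11)
  1010  (10)
  0110  (6)
  1101  (13)
  ----
  0000  (0)
The nim-sum is 0, so this is a P-position: the player to move is in a losing position under optimal play.

P-position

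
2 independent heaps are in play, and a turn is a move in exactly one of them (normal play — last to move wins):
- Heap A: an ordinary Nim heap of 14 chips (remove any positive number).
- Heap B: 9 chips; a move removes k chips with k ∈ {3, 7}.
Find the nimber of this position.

15

Heap A is a plain Nim heap of size 14, so its Grundy value is 14.
For heap B, compute g(0), g(1), … with moves {3, 7}:
k:     0  1  2  3  4  5  6  7  8  9
g(k):  0  0  0  1  1  1  0  2  2  1
So g(9) = 1.
By the Sprague-Grundy theorem, the Grundy value of a sum of independent games is the XOR of the component values.
Combined value = 14 ⊕ 1 = 15.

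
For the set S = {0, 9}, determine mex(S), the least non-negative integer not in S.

1

0 is in the set but 1 is not, so the mex is 1.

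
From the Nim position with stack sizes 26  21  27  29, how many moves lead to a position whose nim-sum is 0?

Compute the nim-sum pairwise:
26 ^ 21 = 15
15 ^ 27 = 20
20 ^ 29 = 9
The overall nim-sum is X = 9. A stack of size p has a winning move iff p XOR X < p (reduce it to p XOR X).
  26: 26 XOR 9 = 19 < 26 — winning move (to 19).
  21: 21 XOR 9 = 28 ≥ 21 — no move.
  27: 27 XOR 9 = 18 < 27 — winning move (to 18).
  29: 29 XOR 9 = 20 < 29 — winning move (to 20).
That gives 3 winning moves.

3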